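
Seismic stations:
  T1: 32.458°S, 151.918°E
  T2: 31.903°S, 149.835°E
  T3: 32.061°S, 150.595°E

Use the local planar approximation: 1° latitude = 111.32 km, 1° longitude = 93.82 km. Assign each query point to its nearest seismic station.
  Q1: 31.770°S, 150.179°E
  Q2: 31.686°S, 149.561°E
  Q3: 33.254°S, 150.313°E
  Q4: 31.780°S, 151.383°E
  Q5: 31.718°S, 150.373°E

Q1 at 31.770°S, 150.179°E:
  T1: √((-0.688·111.32)² + (1.739·93.82)²) = √(5865.74625 + 26618.89488) = 180.235 km
  T2: √((-0.133·111.32)² + (-0.344·93.82)²) = √(219.20461 + 1041.61624) = 35.508 km
  T3: √((-0.291·111.32)² + (0.416·93.82)²) = √(1049.37901 + 1523.27221) = 50.721 km
  → nearest: T2 (35.508 km)
Q2 at 31.686°S, 149.561°E:
  T1: √((-0.772·111.32)² + (2.357·93.82)²) = √(7385.51860 + 48900.13097) = 237.246 km
  T2: √((-0.217·111.32)² + (0.274·93.82)²) = √(583.53359 + 660.83340) = 35.276 km
  T3: √((-0.375·111.32)² + (1.034·93.82)²) = √(1742.64502 + 9410.91682) = 105.610 km
  → nearest: T2 (35.276 km)
Q3 at 33.254°S, 150.313°E:
  T1: √((0.796·111.32)² + (1.605·93.82)²) = √(7851.85970 + 22674.66768) = 174.718 km
  T2: √((1.351·111.32)² + (-0.478·93.82)²) = √(22618.15070 + 2011.16013) = 156.937 km
  T3: √((1.193·111.32)² + (0.282·93.82)²) = √(17637.10428 + 699.98555) = 135.415 km
  → nearest: T3 (135.415 km)
Q4 at 31.780°S, 151.383°E:
  T1: √((-0.678·111.32)² + (0.535·93.82)²) = √(5696.46959 + 2519.40752) = 90.641 km
  T2: √((-0.123·111.32)² + (-1.548·93.82)²) = √(187.48072 + 21092.72886) = 145.877 km
  T3: √((-0.281·111.32)² + (-0.788·93.82)²) = √(978.49596 + 5465.66856) = 80.276 km
  → nearest: T3 (80.276 km)
Q5 at 31.718°S, 150.373°E:
  T1: √((-0.740·111.32)² + (1.545·93.82)²) = √(6785.93718 + 21011.05331) = 166.724 km
  T2: √((-0.185·111.32)² + (-0.538·93.82)²) = √(424.12107 + 2547.74178) = 54.515 km
  T3: √((-0.343·111.32)² + (0.222·93.82)²) = √(1457.92316 + 433.80725) = 43.494 km
  → nearest: T3 (43.494 km)

Q1→T2; Q2→T2; Q3→T3; Q4→T3; Q5→T3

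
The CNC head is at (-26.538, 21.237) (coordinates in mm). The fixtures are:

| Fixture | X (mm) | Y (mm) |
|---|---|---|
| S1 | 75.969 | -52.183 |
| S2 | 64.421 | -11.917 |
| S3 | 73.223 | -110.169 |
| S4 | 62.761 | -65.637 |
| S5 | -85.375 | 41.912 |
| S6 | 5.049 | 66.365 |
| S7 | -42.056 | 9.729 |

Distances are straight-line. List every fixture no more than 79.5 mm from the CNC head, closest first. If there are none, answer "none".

Distances from (-26.538, 21.237):
S1: 126.088 mm
S2: 96.813 mm
S3: 164.984 mm
S4: 124.585 mm
S5: 62.364 mm
S6: 55.084 mm
S7: 19.319 mm
Threshold 79.5 mm: S7 (19.319 mm), S6 (55.084 mm), S5 (62.364 mm) are within range.

S7, S6, S5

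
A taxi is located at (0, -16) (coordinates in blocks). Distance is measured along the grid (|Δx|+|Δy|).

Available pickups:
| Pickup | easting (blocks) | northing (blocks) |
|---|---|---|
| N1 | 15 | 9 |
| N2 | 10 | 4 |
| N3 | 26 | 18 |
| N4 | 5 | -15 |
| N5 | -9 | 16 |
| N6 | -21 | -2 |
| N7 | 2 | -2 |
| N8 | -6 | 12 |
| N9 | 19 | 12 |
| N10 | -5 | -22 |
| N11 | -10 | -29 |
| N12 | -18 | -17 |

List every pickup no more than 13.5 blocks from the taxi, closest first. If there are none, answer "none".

N4, N10

Distances from (0, -16):
N1: |15| + |25| = 15 + 25 = 40 blocks
N2: |10| + |20| = 10 + 20 = 30 blocks
N3: |26| + |34| = 26 + 34 = 60 blocks
N4: |5| + |1| = 5 + 1 = 6 blocks
N5: |-9| + |32| = 9 + 32 = 41 blocks
N6: |-21| + |14| = 21 + 14 = 35 blocks
N7: |2| + |14| = 2 + 14 = 16 blocks
N8: |-6| + |28| = 6 + 28 = 34 blocks
N9: |19| + |28| = 19 + 28 = 47 blocks
N10: |-5| + |-6| = 5 + 6 = 11 blocks
N11: |-10| + |-13| = 10 + 13 = 23 blocks
N12: |-18| + |-1| = 18 + 1 = 19 blocks
Threshold 13.5 blocks: N4 (6 blocks), N10 (11 blocks) are within range.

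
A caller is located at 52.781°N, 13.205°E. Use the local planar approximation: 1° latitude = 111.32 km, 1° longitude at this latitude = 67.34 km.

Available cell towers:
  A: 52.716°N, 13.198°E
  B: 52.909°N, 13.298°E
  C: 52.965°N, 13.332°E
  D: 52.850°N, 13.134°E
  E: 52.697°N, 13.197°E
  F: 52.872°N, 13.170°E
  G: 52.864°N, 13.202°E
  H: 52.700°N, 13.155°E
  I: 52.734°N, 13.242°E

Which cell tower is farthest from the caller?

C

Distances from 52.781°N, 13.205°E:
A: √((-0.065·111.32)² + (-0.007·67.34)²) = √(52.35680 + 0.22220) = 7.251 km
B: √((0.128·111.32)² + (0.093·67.34)²) = √(203.03286 + 39.22041) = 15.564 km
C: √((0.184·111.32)² + (0.127·67.34)²) = √(419.54837 + 73.13978) = 22.197 km
D: √((0.069·111.32)² + (-0.071·67.34)²) = √(58.99899 + 22.85930) = 9.048 km
E: √((-0.084·111.32)² + (-0.008·67.34)²) = √(87.43896 + 0.29022) = 9.366 km
F: √((0.091·111.32)² + (-0.035·67.34)²) = √(102.61933 + 5.55498) = 10.401 km
G: √((0.083·111.32)² + (-0.003·67.34)²) = √(85.36947 + 0.04081) = 9.242 km
H: √((-0.081·111.32)² + (-0.050·67.34)²) = √(81.30485 + 11.33669) = 9.625 km
I: √((-0.047·111.32)² + (0.037·67.34)²) = √(27.37424 + 6.20797) = 5.795 km
Maximum: C at 22.197 km.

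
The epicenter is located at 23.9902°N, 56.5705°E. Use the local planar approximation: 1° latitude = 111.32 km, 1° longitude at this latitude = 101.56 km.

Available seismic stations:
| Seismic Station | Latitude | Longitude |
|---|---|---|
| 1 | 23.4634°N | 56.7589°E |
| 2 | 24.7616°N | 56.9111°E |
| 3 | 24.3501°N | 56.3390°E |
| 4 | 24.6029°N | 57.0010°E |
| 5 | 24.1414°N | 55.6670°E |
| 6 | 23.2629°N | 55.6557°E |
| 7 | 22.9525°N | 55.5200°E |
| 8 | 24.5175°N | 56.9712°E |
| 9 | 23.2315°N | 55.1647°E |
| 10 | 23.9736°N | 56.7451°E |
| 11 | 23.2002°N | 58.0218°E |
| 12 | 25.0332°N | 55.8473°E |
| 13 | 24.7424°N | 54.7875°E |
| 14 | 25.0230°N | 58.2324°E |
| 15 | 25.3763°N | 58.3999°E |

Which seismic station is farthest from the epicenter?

Distances from 23.9902°N, 56.5705°E:
1: √((-0.5268·111.32)² + (0.1884·101.56)²) = √(3439.045549 + 366.106282) = 61.6859 km
2: √((0.7714·111.32)² + (0.3406·101.56)²) = √(7374.042977 + 1196.560526) = 92.5776 km
3: √((0.3599·111.32)² + (-0.2315·101.56)²) = √(1605.129545 + 552.773704) = 46.4532 km
4: √((0.6127·111.32)² + (0.4305·101.56)²) = √(4652.026243 + 1911.576558) = 81.0161 km
5: √((0.1512·111.32)² + (-0.9035·101.56)²) = √(283.302220 + 8419.798499) = 93.2904 km
6: √((-0.7273·111.32)² + (-0.9148·101.56)²) = √(6555.013198 + 8631.727001) = 123.2345 km
7: √((-1.0377·111.32)² + (-1.0505·101.56)²) = √(13344.122765 + 11382.495778) = 157.2470 km
8: √((0.5273·111.32)² + (0.4007·101.56)²) = √(3445.576827 + 1656.090513) = 71.4260 km
9: √((-0.7587·111.32)² + (-1.4058·101.56)²) = √(7133.235520 + 20384.143235) = 165.8836 km
10: √((-0.0166·111.32)² + (0.1746·101.56)²) = √(3.414779 + 314.437159) = 17.8284 km
11: √((-0.7900·111.32)² + (1.4513·101.56)²) = √(7733.936072 + 21724.999490) = 171.6361 km
12: √((1.0430·111.32)² + (-0.7232·101.56)²) = √(13480.779718 + 5394.636908) = 137.3878 km
13: √((0.7522·111.32)² + (-1.7830·101.56)²) = √(7011.534148 + 32790.502399) = 199.5045 km
14: √((1.0328·111.32)² + (1.6619·101.56)²) = √(13218.398904 + 28487.553910) = 204.2204 km
15: √((1.3861·111.32)² + (1.8294·101.56)²) = √(23808.691208 + 34519.359900) = 241.5120 km
Maximum: 15 at 241.5120 km.

15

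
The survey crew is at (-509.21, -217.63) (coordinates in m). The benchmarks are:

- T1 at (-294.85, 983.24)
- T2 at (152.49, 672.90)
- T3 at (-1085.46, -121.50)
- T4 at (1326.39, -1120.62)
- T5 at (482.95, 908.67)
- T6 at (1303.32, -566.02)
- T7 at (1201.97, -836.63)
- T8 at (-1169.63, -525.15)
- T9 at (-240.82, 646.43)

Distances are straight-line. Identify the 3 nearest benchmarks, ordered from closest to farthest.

Distances from (-509.21, -217.63):
T1: √((214.36)² + (1200.87)²) = √(45950.2096 + 1442088.7569) = 1219.85 m
T2: √((661.70)² + (890.53)²) = √(437846.8900 + 793043.6809) = 1109.46 m
T3: √((-576.25)² + (96.13)²) = √(332064.0625 + 9240.9769) = 584.21 m
T4: √((1835.60)² + (-902.99)²) = √(3369427.3600 + 815390.9401) = 2045.68 m
T5: √((992.16)² + (1126.30)²) = √(984381.4656 + 1268551.6900) = 1500.98 m
T6: √((1812.53)² + (-348.39)²) = √(3285265.0009 + 121375.5921) = 1845.71 m
T7: √((1711.18)² + (-619.00)²) = √(2928136.9924 + 383161.0000) = 1819.70 m
T8: √((-660.42)² + (-307.52)²) = √(436154.5764 + 94568.5504) = 728.51 m
T9: √((268.39)² + (864.06)²) = √(72033.1921 + 746599.6836) = 904.78 m
Sorted: T3 (584.21 m) < T8 (728.51 m) < T9 (904.78 m) < T2 (1109.46 m) < T1 (1219.85 m) < …

T3, T8, T9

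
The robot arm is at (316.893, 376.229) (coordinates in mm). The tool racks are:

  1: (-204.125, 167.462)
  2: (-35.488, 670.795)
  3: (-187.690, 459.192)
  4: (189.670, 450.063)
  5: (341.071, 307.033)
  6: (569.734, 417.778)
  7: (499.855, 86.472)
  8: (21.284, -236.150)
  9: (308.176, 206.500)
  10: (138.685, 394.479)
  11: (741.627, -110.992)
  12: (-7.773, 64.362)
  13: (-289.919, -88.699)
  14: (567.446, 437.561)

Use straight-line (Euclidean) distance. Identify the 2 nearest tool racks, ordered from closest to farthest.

5, 4

Distances from (316.893, 376.229):
1: √((-521.018)² + (-208.767)²) = √(271459.75632 + 43583.66029) = 561.287 mm
2: √((-352.381)² + (294.566)²) = √(124172.36916 + 86769.12836) = 459.284 mm
3: √((-504.583)² + (82.963)²) = √(254604.00389 + 6882.85937) = 511.358 mm
4: √((-127.223)² + (73.834)²) = √(16185.69173 + 5451.45956) = 147.096 mm
5: √((24.178)² + (-69.196)²) = √(584.57568 + 4788.08642) = 73.298 mm
6: √((252.841)² + (41.549)²) = √(63928.57128 + 1726.31940) = 256.232 mm
7: √((182.962)² + (-289.757)²) = √(33475.09344 + 83959.11905) = 342.687 mm
8: √((-295.609)² + (-612.379)²) = √(87384.68088 + 375008.03964) = 679.995 mm
9: √((-8.717)² + (-169.729)²) = √(75.98609 + 28807.93344) = 169.953 mm
10: √((-178.208)² + (18.250)²) = √(31758.09126 + 333.06250) = 179.140 mm
11: √((424.734)² + (-487.221)²) = √(180398.97076 + 237384.30284) = 646.362 mm
12: √((-324.666)² + (-311.867)²) = √(105408.01156 + 97261.02569) = 450.188 mm
13: √((-606.812)² + (-464.928)²) = √(368220.80334 + 216158.04518) = 764.447 mm
14: √((250.553)² + (61.332)²) = √(62776.80581 + 3761.61422) = 257.950 mm
Sorted: 5 (73.298 mm) < 4 (147.096 mm) < 9 (169.953 mm) < 10 (179.140 mm) < …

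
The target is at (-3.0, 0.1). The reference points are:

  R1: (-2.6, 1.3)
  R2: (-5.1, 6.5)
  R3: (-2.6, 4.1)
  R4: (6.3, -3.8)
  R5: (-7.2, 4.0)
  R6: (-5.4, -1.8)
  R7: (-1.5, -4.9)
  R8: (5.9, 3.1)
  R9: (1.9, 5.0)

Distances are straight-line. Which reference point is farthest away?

R4

Distances from (-3.0, 0.1):
R1: 1.3
R2: 6.7
R3: 4.0
R4: 10.1
R5: 5.7
R6: 3.1
R7: 5.2
R8: 9.4
R9: 6.9
Maximum: R4 at 10.1.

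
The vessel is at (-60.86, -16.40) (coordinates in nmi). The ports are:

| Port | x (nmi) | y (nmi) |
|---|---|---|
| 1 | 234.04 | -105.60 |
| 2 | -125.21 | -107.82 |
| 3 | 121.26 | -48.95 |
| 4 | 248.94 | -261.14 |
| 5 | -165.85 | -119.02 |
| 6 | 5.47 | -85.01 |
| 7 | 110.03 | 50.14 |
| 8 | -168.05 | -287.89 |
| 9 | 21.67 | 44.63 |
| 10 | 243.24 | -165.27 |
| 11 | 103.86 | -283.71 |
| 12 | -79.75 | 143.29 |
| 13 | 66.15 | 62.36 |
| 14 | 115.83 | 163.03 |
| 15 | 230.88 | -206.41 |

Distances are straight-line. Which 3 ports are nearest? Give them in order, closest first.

6, 9, 2

Distances from (-60.86, -16.40):
1: √((294.90)² + (-89.20)²) = √(86966.0100 + 7956.6400) = 308.10 nmi
2: √((-64.35)² + (-91.42)²) = √(4140.9225 + 8357.6164) = 111.80 nmi
3: √((182.12)² + (-32.55)²) = √(33167.6944 + 1059.5025) = 185.01 nmi
4: √((309.80)² + (-244.74)²) = √(95976.0400 + 59897.6676) = 394.81 nmi
5: √((-104.99)² + (-102.62)²) = √(11022.9001 + 10530.8644) = 146.81 nmi
6: √((66.33)² + (-68.61)²) = √(4399.6689 + 4707.3321) = 95.43 nmi
7: √((170.89)² + (66.54)²) = √(29203.3921 + 4427.5716) = 183.39 nmi
8: √((-107.19)² + (-271.49)²) = √(11489.6961 + 73706.8201) = 291.88 nmi
9: √((82.53)² + (61.03)²) = √(6811.2009 + 3724.6609) = 102.64 nmi
10: √((304.10)² + (-148.87)²) = √(92476.8100 + 22162.2769) = 338.58 nmi
11: √((164.72)² + (-267.31)²) = √(27132.6784 + 71454.6361) = 313.99 nmi
12: √((-18.89)² + (159.69)²) = √(356.8321 + 25500.8961) = 160.80 nmi
13: √((127.01)² + (78.76)²) = √(16131.5401 + 6203.1376) = 149.45 nmi
14: √((176.69)² + (179.43)²) = √(31219.3561 + 32195.1249) = 251.82 nmi
15: √((291.74)² + (-190.01)²) = √(85112.2276 + 36103.8001) = 348.16 nmi
Sorted: 6 (95.43 nmi) < 9 (102.64 nmi) < 2 (111.80 nmi) < 5 (146.81 nmi) < 13 (149.45 nmi) < …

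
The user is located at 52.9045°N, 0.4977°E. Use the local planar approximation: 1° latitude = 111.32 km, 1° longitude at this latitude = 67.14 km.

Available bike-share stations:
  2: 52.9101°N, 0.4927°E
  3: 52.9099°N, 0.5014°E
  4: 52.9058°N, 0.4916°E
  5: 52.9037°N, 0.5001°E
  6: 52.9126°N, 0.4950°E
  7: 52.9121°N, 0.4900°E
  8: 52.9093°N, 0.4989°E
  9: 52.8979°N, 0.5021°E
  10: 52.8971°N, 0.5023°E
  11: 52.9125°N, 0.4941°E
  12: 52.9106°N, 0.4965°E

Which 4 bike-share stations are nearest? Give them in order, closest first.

Distances from 52.9045°N, 0.4977°E:
2: 0.7080 km
3: 0.6504 km
4: 0.4344 km
5: 0.1841 km
6: 0.9197 km
7: 0.9915 km
8: 0.5404 km
9: 0.7919 km
10: 0.8798 km
11: 0.9228 km
12: 0.6838 km
Sorted: 5 (0.1841 km) < 4 (0.4344 km) < 8 (0.5404 km) < 3 (0.6504 km) < 12 (0.6838 km) < 2 (0.7080 km) < …

5, 4, 8, 3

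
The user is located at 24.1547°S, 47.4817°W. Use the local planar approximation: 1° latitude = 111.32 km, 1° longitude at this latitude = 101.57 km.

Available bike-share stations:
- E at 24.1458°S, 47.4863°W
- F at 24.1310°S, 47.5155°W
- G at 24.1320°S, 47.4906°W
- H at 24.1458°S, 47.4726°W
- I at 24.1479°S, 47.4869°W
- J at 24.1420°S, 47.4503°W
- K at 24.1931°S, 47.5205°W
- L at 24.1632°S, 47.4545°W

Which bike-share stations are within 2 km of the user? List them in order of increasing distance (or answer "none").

I, E, H

Distances from 24.1547°S, 47.4817°W:
E: √((0.0089·111.32)² + (-0.0046·101.57)²) = √(0.981582 + 0.218296) = 1.0954 km
F: √((0.0237·111.32)² + (-0.0338·101.57)²) = √(6.960542 + 11.785942) = 4.3297 km
G: √((0.0227·111.32)² + (-0.0089·101.57)²) = √(6.385547 + 0.817167) = 2.6838 km
H: √((0.0089·111.32)² + (0.0091·101.57)²) = √(0.981582 + 0.854306) = 1.3549 km
I: √((0.0068·111.32)² + (-0.0052·101.57)²) = √(0.573013 + 0.278957) = 0.9230 km
J: √((0.0127·111.32)² + (0.0314·101.57)²) = √(1.998729 + 10.171622) = 3.4886 km
K: √((-0.0384·111.32)² + (-0.0388·101.57)²) = √(18.272957 + 15.530819) = 5.8141 km
L: √((-0.0085·111.32)² + (0.0272·101.57)²) = √(0.895332 + 7.632533) = 2.9203 km
Threshold 2 km: I (0.9230 km), E (1.0954 km), H (1.3549 km) are within range.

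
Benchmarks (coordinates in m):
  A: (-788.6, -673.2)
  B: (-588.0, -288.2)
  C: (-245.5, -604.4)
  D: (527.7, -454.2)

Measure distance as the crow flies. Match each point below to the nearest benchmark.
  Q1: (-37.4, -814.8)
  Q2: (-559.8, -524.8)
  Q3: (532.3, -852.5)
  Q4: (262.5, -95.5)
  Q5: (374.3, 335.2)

Q1→C; Q2→B; Q3→D; Q4→D; Q5→D

Q1 at (-37.4, -814.8):
  A: 764.4 m
  B: 761.9 m
  C: 295.9 m
  D: 670.4 m
  → nearest: C (295.9 m)
Q2 at (-559.8, -524.8):
  A: 272.7 m
  B: 238.3 m
  C: 324.2 m
  D: 1089.8 m
  → nearest: B (238.3 m)
Q3 at (532.3, -852.5):
  A: 1333.0 m
  B: 1254.4 m
  C: 816.4 m
  D: 398.3 m
  → nearest: D (398.3 m)
Q4 at (262.5, -95.5):
  A: 1199.4 m
  B: 872.1 m
  C: 719.1 m
  D: 446.1 m
  → nearest: D (446.1 m)
Q5 at (374.3, 335.2):
  A: 1539.2 m
  B: 1146.6 m
  C: 1125.6 m
  D: 804.2 m
  → nearest: D (804.2 m)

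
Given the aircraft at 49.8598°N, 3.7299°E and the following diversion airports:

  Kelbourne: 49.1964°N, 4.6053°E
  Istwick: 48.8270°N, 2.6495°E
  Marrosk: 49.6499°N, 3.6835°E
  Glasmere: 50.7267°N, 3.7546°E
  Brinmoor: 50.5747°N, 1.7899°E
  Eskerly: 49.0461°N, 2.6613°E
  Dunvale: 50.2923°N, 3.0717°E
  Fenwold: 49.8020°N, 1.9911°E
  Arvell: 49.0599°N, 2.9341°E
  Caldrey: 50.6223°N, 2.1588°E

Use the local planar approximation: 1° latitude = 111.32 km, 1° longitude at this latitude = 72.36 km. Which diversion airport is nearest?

Distances from 49.8598°N, 3.7299°E:
Kelbourne: √((-0.6634·111.32)² + (0.8754·72.36)²) = √(5453.776418 + 4012.455241) = 97.2946 km
Istwick: √((-1.0328·111.32)² + (-1.0804·72.36)²) = √(13218.398904 + 6111.759657) = 139.0329 km
Marrosk: √((-0.2099·111.32)² + (-0.0464·72.36)²) = √(545.973134 + 11.272833) = 23.6061 km
Glasmere: √((0.8669·111.32)² + (0.0247·72.36)²) = √(9312.888455 + 3.194413) = 96.5199 km
Brinmoor: √((0.7149·111.32)² + (-1.9400·72.36)²) = √(6333.401046 + 19706.095187) = 161.3676 km
Eskerly: √((-0.8137·111.32)² + (-1.0686·72.36)²) = √(8204.932779 + 5978.984893) = 119.0963 km
Dunvale: √((0.4325·111.32)² + (-0.6582·72.36)²) = √(2318.027687 + 2268.364659) = 67.7229 km
Fenwold: √((-0.0578·111.32)² + (-1.7388·72.36)²) = √(41.400165 + 15830.563692) = 125.9840 km
Arvell: √((-0.7999·111.32)² + (-0.7958·72.36)²) = √(7928.988517 + 3315.927191) = 106.0420 km
Caldrey: √((0.7625·111.32)² + (-1.5711·72.36)²) = √(7204.869042 + 12924.232842) = 141.8771 km
Minimum: Marrosk at 23.6061 km.

Marrosk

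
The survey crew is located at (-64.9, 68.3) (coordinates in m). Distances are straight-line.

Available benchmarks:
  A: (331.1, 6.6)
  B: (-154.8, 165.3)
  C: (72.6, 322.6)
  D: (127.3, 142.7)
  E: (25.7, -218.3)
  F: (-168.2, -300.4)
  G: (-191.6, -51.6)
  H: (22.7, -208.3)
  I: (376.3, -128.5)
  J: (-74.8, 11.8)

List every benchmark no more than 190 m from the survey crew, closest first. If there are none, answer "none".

J, B, G

Distances from (-64.9, 68.3):
A: 400.8 m
B: 132.3 m
C: 289.1 m
D: 206.1 m
E: 300.6 m
F: 382.9 m
G: 174.4 m
H: 290.1 m
I: 483.1 m
J: 57.4 m
Threshold 190 m: J (57.4 m), B (132.3 m), G (174.4 m) are within range.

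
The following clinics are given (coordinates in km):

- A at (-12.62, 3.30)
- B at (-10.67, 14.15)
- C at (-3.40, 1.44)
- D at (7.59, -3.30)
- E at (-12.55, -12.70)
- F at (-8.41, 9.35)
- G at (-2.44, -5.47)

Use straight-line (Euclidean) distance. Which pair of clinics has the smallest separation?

B and F

Pairwise distances:
B–F: 5.31 km
C–G: 6.98 km
A–F: 7.37 km
C–F: 9.36 km
A–C: 9.41 km
D–G: 10.26 km
A–B: 11.02 km
C–D: 11.97 km
E–G: 12.43 km
A–G: 13.44 km
B–C: 14.64 km
F–G: 15.98 km
A–E: 16.00 km
C–E: 16.84 km
D–F: 20.40 km
A–D: 21.26 km
B–G: 21.28 km
D–E: 22.23 km
E–F: 22.44 km
B–D: 25.26 km
B–E: 26.92 km
Closest pair: B–F at 5.31 km.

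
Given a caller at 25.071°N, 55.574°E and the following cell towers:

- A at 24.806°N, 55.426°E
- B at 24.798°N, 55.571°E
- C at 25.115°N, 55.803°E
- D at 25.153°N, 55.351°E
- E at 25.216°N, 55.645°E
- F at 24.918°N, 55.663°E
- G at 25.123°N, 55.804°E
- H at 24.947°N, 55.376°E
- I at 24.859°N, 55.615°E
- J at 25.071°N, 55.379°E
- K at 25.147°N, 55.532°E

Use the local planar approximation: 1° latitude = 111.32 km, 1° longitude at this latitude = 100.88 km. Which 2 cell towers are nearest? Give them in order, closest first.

Distances from 25.071°N, 55.574°E:
A: 33.063 km
B: 30.392 km
C: 23.615 km
D: 24.278 km
E: 17.659 km
F: 19.254 km
G: 23.914 km
H: 24.280 km
I: 23.960 km
J: 19.672 km
K: 9.462 km
Sorted: K (9.462 km) < E (17.659 km) < F (19.254 km) < J (19.672 km) < …

K, E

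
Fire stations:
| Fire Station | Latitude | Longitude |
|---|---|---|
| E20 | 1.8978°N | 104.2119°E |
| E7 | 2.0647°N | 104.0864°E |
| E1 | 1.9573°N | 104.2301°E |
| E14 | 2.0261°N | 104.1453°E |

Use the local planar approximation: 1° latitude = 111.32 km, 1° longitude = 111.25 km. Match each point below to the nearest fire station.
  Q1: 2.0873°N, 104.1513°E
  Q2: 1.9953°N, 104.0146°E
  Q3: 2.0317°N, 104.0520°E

Q1→E14; Q2→E7; Q3→E7

Q1 at 2.0873°N, 104.1513°E:
  E20: 22.1462 km
  E7: 7.6459 km
  E1: 16.9198 km
  E14: 6.8454 km
  → nearest: E14 (6.8454 km)
Q2 at 1.9953°N, 104.0146°E:
  E20: 24.4865 km
  E7: 11.1126 km
  E1: 24.3447 km
  E14: 14.9391 km
  → nearest: E7 (11.1126 km)
Q3 at 2.0317°N, 104.0520°E:
  E20: 23.2083 km
  E7: 5.3048 km
  E1: 21.4750 km
  E14: 10.3983 km
  → nearest: E7 (5.3048 km)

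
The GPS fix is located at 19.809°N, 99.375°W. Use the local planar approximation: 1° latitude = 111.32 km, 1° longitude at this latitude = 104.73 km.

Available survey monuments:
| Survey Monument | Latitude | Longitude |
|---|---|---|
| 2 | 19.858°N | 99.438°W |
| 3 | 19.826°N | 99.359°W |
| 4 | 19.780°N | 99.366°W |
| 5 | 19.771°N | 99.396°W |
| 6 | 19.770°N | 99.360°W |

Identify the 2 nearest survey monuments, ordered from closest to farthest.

3, 4

Distances from 19.809°N, 99.375°W:
2: 8.561 km
3: 2.528 km
4: 3.363 km
5: 4.768 km
6: 4.617 km
Sorted: 3 (2.528 km) < 4 (3.363 km) < 6 (4.617 km) < 5 (4.768 km) < …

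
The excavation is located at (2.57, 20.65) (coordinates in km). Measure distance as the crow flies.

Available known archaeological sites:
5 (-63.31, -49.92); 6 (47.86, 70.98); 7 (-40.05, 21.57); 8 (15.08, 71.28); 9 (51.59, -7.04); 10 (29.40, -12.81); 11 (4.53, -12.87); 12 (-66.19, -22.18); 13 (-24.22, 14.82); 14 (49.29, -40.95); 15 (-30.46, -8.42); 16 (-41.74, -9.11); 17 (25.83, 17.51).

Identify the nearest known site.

Distances from (2.57, 20.65):
5: √((-65.88)² + (-70.57)²) = √(4340.1744 + 4980.1249) = 96.54 km
6: √((45.29)² + (50.33)²) = √(2051.1841 + 2533.1089) = 67.71 km
7: √((-42.62)² + (0.92)²) = √(1816.4644 + 0.8464) = 42.63 km
8: √((12.51)² + (50.63)²) = √(156.5001 + 2563.3969) = 52.15 km
9: √((49.02)² + (-27.69)²) = √(2402.9604 + 766.7361) = 56.30 km
10: √((26.83)² + (-33.46)²) = √(719.8489 + 1119.5716) = 42.89 km
11: √((1.96)² + (-33.52)²) = √(3.8416 + 1123.5904) = 33.58 km
12: √((-68.76)² + (-42.83)²) = √(4727.9376 + 1834.4089) = 81.01 km
13: √((-26.79)² + (-5.83)²) = √(717.7041 + 33.9889) = 27.42 km
14: √((46.72)² + (-61.60)²) = √(2182.7584 + 3794.5600) = 77.31 km
15: √((-33.03)² + (-29.07)²) = √(1090.9809 + 845.0649) = 44.00 km
16: √((-44.31)² + (-29.76)²) = √(1963.3761 + 885.6576) = 53.38 km
17: √((23.26)² + (-3.14)²) = √(541.0276 + 9.8596) = 23.47 km
Minimum: 17 at 23.47 km.

17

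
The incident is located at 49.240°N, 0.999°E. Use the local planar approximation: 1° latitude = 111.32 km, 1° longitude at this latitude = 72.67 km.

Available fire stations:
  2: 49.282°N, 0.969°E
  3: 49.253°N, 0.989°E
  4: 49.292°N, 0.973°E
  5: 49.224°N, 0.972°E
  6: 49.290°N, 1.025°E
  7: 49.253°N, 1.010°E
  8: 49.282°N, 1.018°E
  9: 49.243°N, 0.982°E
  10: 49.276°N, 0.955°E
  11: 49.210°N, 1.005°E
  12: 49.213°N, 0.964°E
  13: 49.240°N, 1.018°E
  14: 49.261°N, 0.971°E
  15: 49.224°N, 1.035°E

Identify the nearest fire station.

Distances from 49.240°N, 0.999°E:
2: √((0.042·111.32)² + (-0.030·72.67)²) = √(21.85974 + 4.75284) = 5.159 km
3: √((0.013·111.32)² + (-0.010·72.67)²) = √(2.09427 + 0.52809) = 1.619 km
4: √((0.052·111.32)² + (-0.026·72.67)²) = √(33.50835 + 3.56991) = 6.089 km
5: √((-0.016·111.32)² + (-0.027·72.67)²) = √(3.17239 + 3.84980) = 2.650 km
6: √((0.050·111.32)² + (0.026·72.67)²) = √(30.98036 + 3.56991) = 5.878 km
7: √((0.013·111.32)² + (0.011·72.67)²) = √(2.09427 + 0.63899) = 1.653 km
8: √((0.042·111.32)² + (0.019·72.67)²) = √(21.85974 + 1.90642) = 4.875 km
9: √((0.003·111.32)² + (-0.017·72.67)²) = √(0.11153 + 1.52619) = 1.280 km
10: √((0.036·111.32)² + (-0.044·72.67)²) = √(16.06022 + 10.22388) = 5.127 km
11: √((-0.030·111.32)² + (0.006·72.67)²) = √(11.15293 + 0.19011) = 3.368 km
12: √((-0.027·111.32)² + (-0.035·72.67)²) = √(9.03387 + 6.46914) = 3.937 km
13: √((0.000·111.32)² + (0.019·72.67)²) = √(0.00000 + 1.90642) = 1.381 km
14: √((0.021·111.32)² + (-0.028·72.67)²) = √(5.46493 + 4.14025) = 3.099 km
15: √((-0.016·111.32)² + (0.036·72.67)²) = √(3.17239 + 6.84408) = 3.165 km
Minimum: 9 at 1.280 km.

9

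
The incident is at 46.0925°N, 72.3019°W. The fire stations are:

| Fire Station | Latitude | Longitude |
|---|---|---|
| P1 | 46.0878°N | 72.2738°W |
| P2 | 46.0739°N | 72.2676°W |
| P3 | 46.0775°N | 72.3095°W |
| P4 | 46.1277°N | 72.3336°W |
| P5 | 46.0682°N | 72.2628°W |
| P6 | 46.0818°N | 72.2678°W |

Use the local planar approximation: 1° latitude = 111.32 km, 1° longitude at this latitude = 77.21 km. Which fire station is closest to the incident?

P3

Distances from 46.0925°N, 72.3019°W:
P1: √((-0.0047·111.32)² + (0.0281·77.21)²) = √(0.273742 + 4.707168) = 2.2318 km
P2: √((-0.0186·111.32)² + (0.0343·77.21)²) = √(4.287186 + 7.013509) = 3.3617 km
P3: √((-0.0150·111.32)² + (-0.0076·77.21)²) = √(2.788232 + 0.344330) = 1.7699 km
P4: √((0.0352·111.32)² + (-0.0317·77.21)²) = √(15.354360 + 5.990535) = 4.6201 km
P5: √((-0.0243·111.32)² + (0.0391·77.21)²) = √(7.317436 + 9.113824) = 4.0535 km
P6: √((-0.0107·111.32)² + (0.0341·77.21)²) = √(1.418776 + 6.931957) = 2.8898 km
Minimum: P3 at 1.7699 km.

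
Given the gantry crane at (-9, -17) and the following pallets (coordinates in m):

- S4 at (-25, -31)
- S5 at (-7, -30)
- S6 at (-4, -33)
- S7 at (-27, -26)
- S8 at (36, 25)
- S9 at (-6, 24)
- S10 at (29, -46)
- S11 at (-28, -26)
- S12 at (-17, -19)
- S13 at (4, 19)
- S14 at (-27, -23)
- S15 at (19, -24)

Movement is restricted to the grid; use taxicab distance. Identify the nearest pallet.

S12

Distances from (-9, -17):
S4: |-16| + |-14| = 16 + 14 = 30 m
S5: |2| + |-13| = 2 + 13 = 15 m
S6: |5| + |-16| = 5 + 16 = 21 m
S7: |-18| + |-9| = 18 + 9 = 27 m
S8: |45| + |42| = 45 + 42 = 87 m
S9: |3| + |41| = 3 + 41 = 44 m
S10: |38| + |-29| = 38 + 29 = 67 m
S11: |-19| + |-9| = 19 + 9 = 28 m
S12: |-8| + |-2| = 8 + 2 = 10 m
S13: |13| + |36| = 13 + 36 = 49 m
S14: |-18| + |-6| = 18 + 6 = 24 m
S15: |28| + |-7| = 28 + 7 = 35 m
Minimum: S12 at 10 m.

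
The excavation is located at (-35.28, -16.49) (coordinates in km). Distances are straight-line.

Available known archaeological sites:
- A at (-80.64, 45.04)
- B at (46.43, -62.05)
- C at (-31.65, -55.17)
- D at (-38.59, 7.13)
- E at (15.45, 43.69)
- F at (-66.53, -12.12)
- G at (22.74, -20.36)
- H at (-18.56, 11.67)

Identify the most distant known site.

B

Distances from (-35.28, -16.49):
A: √((-45.36)² + (61.53)²) = √(2057.5296 + 3785.9409) = 76.44 km
B: √((81.71)² + (-45.56)²) = √(6676.5241 + 2075.7136) = 93.55 km
C: √((3.63)² + (-38.68)²) = √(13.1769 + 1496.1424) = 38.85 km
D: √((-3.31)² + (23.62)²) = √(10.9561 + 557.9044) = 23.85 km
E: √((50.73)² + (60.18)²) = √(2573.5329 + 3621.6324) = 78.71 km
F: √((-31.25)² + (4.37)²) = √(976.5625 + 19.0969) = 31.55 km
G: √((58.02)² + (-3.87)²) = √(3366.3204 + 14.9769) = 58.15 km
H: √((16.72)² + (28.16)²) = √(279.5584 + 792.9856) = 32.75 km
Maximum: B at 93.55 km.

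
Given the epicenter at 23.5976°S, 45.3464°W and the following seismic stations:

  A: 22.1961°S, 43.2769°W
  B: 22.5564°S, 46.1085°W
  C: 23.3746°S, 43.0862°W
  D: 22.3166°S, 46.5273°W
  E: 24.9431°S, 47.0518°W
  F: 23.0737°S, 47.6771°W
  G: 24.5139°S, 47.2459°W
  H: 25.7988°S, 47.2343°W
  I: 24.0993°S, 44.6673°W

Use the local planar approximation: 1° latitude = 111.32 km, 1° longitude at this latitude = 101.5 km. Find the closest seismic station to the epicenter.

I

Distances from 23.5976°S, 45.3464°W:
A: 261.6552 km
B: 139.3478 km
C: 230.7495 km
D: 186.2841 km
E: 228.9046 km
F: 243.6489 km
G: 218.1194 km
H: 311.0665 km
I: 88.7147 km
Minimum: I at 88.7147 km.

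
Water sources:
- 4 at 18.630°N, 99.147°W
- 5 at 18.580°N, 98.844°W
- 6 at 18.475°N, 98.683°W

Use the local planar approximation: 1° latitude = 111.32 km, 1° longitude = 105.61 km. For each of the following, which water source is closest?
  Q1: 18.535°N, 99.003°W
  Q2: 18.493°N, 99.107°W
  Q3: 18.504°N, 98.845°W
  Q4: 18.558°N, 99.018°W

Q1→5; Q2→4; Q3→5; Q4→4

Q1 at 18.535°N, 99.003°W:
  4: √((0.095·111.32)² + (-0.144·105.61)²) = √(111.83909 + 231.27840) = 18.523 km
  5: √((0.045·111.32)² + (0.159·105.61)²) = √(25.09409 + 281.97093) = 17.523 km
  6: √((-0.060·111.32)² + (0.320·105.61)²) = √(44.61171 + 1142.11554) = 34.449 km
  → nearest: 5 (17.523 km)
Q2 at 18.493°N, 99.107°W:
  4: √((0.137·111.32)² + (-0.040·105.61)²) = √(232.58812 + 17.84556) = 15.825 km
  5: √((0.087·111.32)² + (0.263·105.61)²) = √(93.79613 + 771.47451) = 29.415 km
  6: √((-0.018·111.32)² + (0.424·105.61)²) = √(4.01505 + 2005.12660) = 44.823 km
  → nearest: 4 (15.825 km)
Q3 at 18.504°N, 98.845°W:
  4: √((0.126·111.32)² + (-0.302·105.61)²) = √(196.73765 + 1017.24127) = 34.842 km
  5: √((0.076·111.32)² + (0.001·105.61)²) = √(71.57701 + 0.01115) = 8.461 km
  6: √((-0.029·111.32)² + (0.162·105.61)²) = √(10.42179 + 292.71172) = 17.411 km
  → nearest: 5 (8.461 km)
Q4 at 18.558°N, 99.018°W:
  4: √((0.072·111.32)² + (-0.129·105.61)²) = √(64.24087 + 185.60493) = 15.807 km
  5: √((0.022·111.32)² + (0.174·105.61)²) = √(5.99780 + 337.68252) = 18.539 km
  6: √((-0.083·111.32)² + (0.335·105.61)²) = √(85.36947 + 1251.69841) = 36.566 km
  → nearest: 4 (15.807 km)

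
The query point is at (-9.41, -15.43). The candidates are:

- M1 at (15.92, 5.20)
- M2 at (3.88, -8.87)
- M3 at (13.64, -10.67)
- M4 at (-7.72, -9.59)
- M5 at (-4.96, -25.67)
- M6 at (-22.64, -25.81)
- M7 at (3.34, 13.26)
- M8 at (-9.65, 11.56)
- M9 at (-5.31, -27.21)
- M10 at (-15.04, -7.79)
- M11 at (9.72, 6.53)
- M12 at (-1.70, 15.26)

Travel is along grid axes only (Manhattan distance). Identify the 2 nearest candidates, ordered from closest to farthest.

Distances from (-9.41, -15.43):
M1: |25.33| + |20.63| = 25.33 + 20.63 = 45.96
M2: |13.29| + |6.56| = 13.29 + 6.56 = 19.85
M3: |23.05| + |4.76| = 23.05 + 4.76 = 27.81
M4: |1.69| + |5.84| = 1.69 + 5.84 = 7.53
M5: |4.45| + |-10.24| = 4.45 + 10.24 = 14.69
M6: |-13.23| + |-10.38| = 13.23 + 10.38 = 23.61
M7: |12.75| + |28.69| = 12.75 + 28.69 = 41.44
M8: |-0.24| + |26.99| = 0.24 + 26.99 = 27.23
M9: |4.10| + |-11.78| = 4.10 + 11.78 = 15.88
M10: |-5.63| + |7.64| = 5.63 + 7.64 = 13.27
M11: |19.13| + |21.96| = 19.13 + 21.96 = 41.09
M12: |7.71| + |30.69| = 7.71 + 30.69 = 38.40
Sorted: M4 (7.53) < M10 (13.27) < M5 (14.69) < M9 (15.88) < …

M4, M10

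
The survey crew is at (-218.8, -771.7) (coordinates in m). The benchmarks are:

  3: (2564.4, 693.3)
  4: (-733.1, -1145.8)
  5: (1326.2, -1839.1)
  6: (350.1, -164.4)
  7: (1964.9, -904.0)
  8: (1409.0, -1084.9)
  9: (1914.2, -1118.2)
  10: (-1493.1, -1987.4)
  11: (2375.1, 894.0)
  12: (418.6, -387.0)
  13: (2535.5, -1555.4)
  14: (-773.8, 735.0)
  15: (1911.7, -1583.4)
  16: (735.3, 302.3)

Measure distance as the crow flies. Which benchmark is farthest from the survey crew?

Distances from (-218.8, -771.7):
3: √((2783.2)² + (1465.0)²) = √(7746202.240 + 2146225.000) = 3145.2 m
4: √((-514.3)² + (-374.1)²) = √(264504.490 + 139950.810) = 636.0 m
5: √((1545.0)² + (-1067.4)²) = √(2387025.000 + 1139342.760) = 1877.9 m
6: √((568.9)² + (607.3)²) = √(323647.210 + 368813.290) = 832.1 m
7: √((2183.7)² + (-132.3)²) = √(4768545.690 + 17503.290) = 2187.7 m
8: √((1627.8)² + (-313.2)²) = √(2649732.840 + 98094.240) = 1657.7 m
9: √((2133.0)² + (-346.5)²) = √(4549689.000 + 120062.250) = 2161.0 m
10: √((-1274.3)² + (-1215.7)²) = √(1623840.490 + 1477926.490) = 1761.2 m
11: √((2593.9)² + (1665.7)²) = √(6728317.210 + 2774556.490) = 3082.7 m
12: √((637.4)² + (384.7)²) = √(406278.760 + 147994.090) = 744.5 m
13: √((2754.3)² + (-783.7)²) = √(7586168.490 + 614185.690) = 2863.6 m
14: √((-555.0)² + (1506.7)²) = √(308025.000 + 2270144.890) = 1605.7 m
15: √((2130.5)² + (-811.7)²) = √(4539030.250 + 658856.890) = 2279.9 m
16: √((954.1)² + (1074.0)²) = √(910306.810 + 1153476.000) = 1436.6 m
Maximum: 3 at 3145.2 m.

3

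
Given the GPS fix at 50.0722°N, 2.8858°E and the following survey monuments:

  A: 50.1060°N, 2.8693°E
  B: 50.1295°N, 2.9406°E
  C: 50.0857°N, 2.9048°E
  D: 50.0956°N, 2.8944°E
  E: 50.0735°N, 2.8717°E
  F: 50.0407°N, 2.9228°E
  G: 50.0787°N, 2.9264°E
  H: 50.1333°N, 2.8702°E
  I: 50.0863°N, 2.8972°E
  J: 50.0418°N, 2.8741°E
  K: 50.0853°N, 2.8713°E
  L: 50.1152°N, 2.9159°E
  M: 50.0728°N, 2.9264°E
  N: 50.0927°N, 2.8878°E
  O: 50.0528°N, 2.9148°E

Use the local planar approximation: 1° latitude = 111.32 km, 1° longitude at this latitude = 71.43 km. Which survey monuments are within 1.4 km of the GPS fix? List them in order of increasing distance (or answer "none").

Distances from 50.0722°N, 2.8858°E:
A: √((0.0338·111.32)² + (-0.0165·71.43)²) = √(14.157279 + 1.389086) = 3.9429 km
B: √((0.0573·111.32)² + (0.0548·71.43)²) = √(40.686997 + 15.322246) = 7.4839 km
C: √((0.0135·111.32)² + (0.0190·71.43)²) = √(2.258468 + 1.841910) = 2.0249 km
D: √((0.0234·111.32)² + (0.0086·71.43)²) = √(6.785441 + 0.377362) = 2.6763 km
E: √((0.0013·111.32)² + (-0.0141·71.43)²) = √(0.020943 + 1.014377) = 1.0175 km
F: √((-0.0315·111.32)² + (0.0370·71.43)²) = √(12.296103 + 6.984973) = 4.3910 km
G: √((0.0065·111.32)² + (0.0406·71.43)²) = √(0.523568 + 8.410336) = 2.9890 km
H: √((0.0611·111.32)² + (-0.0156·71.43)²) = √(46.262470 + 1.241682) = 6.8923 km
I: √((0.0141·111.32)² + (0.0114·71.43)²) = √(2.463682 + 0.663088) = 1.7683 km
J: √((-0.0304·111.32)² + (-0.0117·71.43)²) = √(11.452322 + 0.698446) = 3.4858 km
K: √((0.0131·111.32)² + (-0.0145·71.43)²) = √(2.126616 + 1.072747) = 1.7887 km
L: √((0.0430·111.32)² + (0.0301·71.43)²) = √(22.913071 + 4.622685) = 5.2475 km
M: √((0.0006·111.32)² + (0.0406·71.43)²) = √(0.004461 + 8.410336) = 2.9008 km
N: √((0.0205·111.32)² + (0.0020·71.43)²) = √(5.207798 + 0.020409) = 2.2865 km
O: √((-0.0194·111.32)² + (0.0290·71.43)²) = √(4.663907 + 4.290988) = 2.9925 km
Threshold 1.4 km: E (1.0175 km) is within range.

E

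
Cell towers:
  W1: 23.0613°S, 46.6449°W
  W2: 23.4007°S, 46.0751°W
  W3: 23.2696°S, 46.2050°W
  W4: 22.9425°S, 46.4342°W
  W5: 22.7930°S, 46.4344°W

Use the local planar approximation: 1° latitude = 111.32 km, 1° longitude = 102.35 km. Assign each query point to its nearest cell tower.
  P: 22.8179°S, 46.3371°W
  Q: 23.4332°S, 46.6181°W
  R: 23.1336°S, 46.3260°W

P→W5; Q→W1; R→W3

P at 22.8179°S, 46.3371°W:
  W1: √((-0.2434·111.32)² + (-0.3078·102.35)²) = √(734.154632 + 992.459801) = 41.5526 km
  W2: √((-0.5828·111.32)² + (0.2620·102.35)²) = √(4209.063536 + 719.081766) = 70.2008 km
  W3: √((-0.4517·111.32)² + (0.1321·102.35)²) = √(2528.404627 + 182.802163) = 52.0692 km
  W4: √((-0.1246·111.32)² + (-0.0971·102.35)²) = √(192.389994 + 98.767521) = 17.0633 km
  W5: √((0.0249·111.32)² + (-0.0973·102.35)²) = √(7.683252 + 99.174809) = 10.3372 km
  → nearest: W5 (10.3372 km)
Q at 23.4332°S, 46.6181°W:
  W1: √((0.3719·111.32)² + (-0.0268·102.35)²) = √(1713.952382 + 7.523939) = 41.4907 km
  W2: √((0.0325·111.32)² + (0.5430·102.35)²) = √(13.089200 + 3088.697334) = 55.6937 km
  W3: √((0.1636·111.32)² + (0.4131·102.35)²) = √(331.675196 + 1787.664780) = 46.0363 km
  W4: √((0.4907·111.32)² + (0.1839·102.35)²) = √(2983.860472 + 354.273895) = 57.7766 km
  W5: √((0.6402·111.32)² + (0.1837·102.35)²) = √(5078.994411 + 353.503735) = 73.7055 km
  → nearest: W1 (41.4907 km)
R at 23.1336°S, 46.3260°W:
  W1: √((0.0723·111.32)² + (-0.3189·102.35)²) = √(64.777322 + 1065.331412) = 33.6171 km
  W2: √((-0.2671·111.32)² + (0.2509·102.35)²) = √(884.085304 + 659.442627) = 39.2878 km
  W3: √((-0.1360·111.32)² + (0.1210·102.35)²) = √(229.205066 + 153.372125) = 19.5596 km
  W4: √((0.1911·111.32)² + (-0.1082·102.35)²) = √(452.551251 + 122.639456) = 23.9831 km
  W5: √((0.3406·111.32)² + (-0.1084·102.35)²) = √(1437.592117 + 123.093256) = 39.5055 km
  → nearest: W3 (19.5596 km)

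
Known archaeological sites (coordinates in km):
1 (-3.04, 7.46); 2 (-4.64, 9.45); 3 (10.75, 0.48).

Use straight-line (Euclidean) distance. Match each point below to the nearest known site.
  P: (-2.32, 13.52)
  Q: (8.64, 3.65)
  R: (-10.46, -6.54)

P at (-2.32, 13.52):
  1: 6.10 km
  2: 4.68 km
  3: 18.46 km
  → nearest: 2 (4.68 km)
Q at (8.64, 3.65):
  1: 12.29 km
  2: 14.49 km
  3: 3.81 km
  → nearest: 3 (3.81 km)
R at (-10.46, -6.54):
  1: 15.84 km
  2: 17.02 km
  3: 22.34 km
  → nearest: 1 (15.84 km)

P→2; Q→3; R→1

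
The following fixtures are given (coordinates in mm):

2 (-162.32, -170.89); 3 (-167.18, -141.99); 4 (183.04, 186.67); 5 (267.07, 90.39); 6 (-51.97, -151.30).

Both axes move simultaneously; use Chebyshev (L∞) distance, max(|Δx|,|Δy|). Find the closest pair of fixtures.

Pairwise distances:
2–3: 28.90 mm
4–5: 96.28 mm
2–6: 110.35 mm
3–6: 115.21 mm
5–6: 319.04 mm
4–6: 337.97 mm
3–4: 350.22 mm
2–4: 357.56 mm
2–5: 429.39 mm
3–5: 434.25 mm
Closest pair: 2–3 at 28.90 mm.

2 and 3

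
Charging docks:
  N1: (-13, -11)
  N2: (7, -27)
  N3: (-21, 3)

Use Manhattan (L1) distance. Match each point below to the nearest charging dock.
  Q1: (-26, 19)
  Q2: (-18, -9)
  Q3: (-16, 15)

Q1→N3; Q2→N1; Q3→N3

Q1 at (-26, 19):
  N1: 43
  N2: 79
  N3: 21
  → nearest: N3 (21)
Q2 at (-18, -9):
  N1: 7
  N2: 43
  N3: 15
  → nearest: N1 (7)
Q3 at (-16, 15):
  N1: 29
  N2: 65
  N3: 17
  → nearest: N3 (17)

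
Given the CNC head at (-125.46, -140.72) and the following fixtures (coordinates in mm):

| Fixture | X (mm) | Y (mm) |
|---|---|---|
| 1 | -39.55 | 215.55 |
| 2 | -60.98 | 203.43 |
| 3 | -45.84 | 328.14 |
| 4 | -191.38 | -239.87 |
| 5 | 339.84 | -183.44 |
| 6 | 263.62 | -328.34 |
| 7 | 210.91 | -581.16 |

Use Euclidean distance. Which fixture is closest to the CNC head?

4

Distances from (-125.46, -140.72):
1: 366.48 mm
2: 350.14 mm
3: 475.57 mm
4: 119.06 mm
5: 467.26 mm
6: 431.95 mm
7: 554.20 mm
Minimum: 4 at 119.06 mm.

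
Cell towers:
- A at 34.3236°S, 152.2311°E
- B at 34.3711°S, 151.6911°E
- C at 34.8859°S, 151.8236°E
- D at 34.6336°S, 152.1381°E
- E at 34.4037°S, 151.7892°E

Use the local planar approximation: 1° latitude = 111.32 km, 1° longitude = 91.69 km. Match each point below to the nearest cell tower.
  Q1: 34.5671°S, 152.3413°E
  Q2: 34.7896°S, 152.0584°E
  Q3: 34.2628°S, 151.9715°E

Q1→D; Q2→D; Q3→E

Q1 at 34.5671°S, 152.3413°E:
  A: √((0.2435·111.32)² + (-0.1102·91.69)²) = √(734.758005 + 102.095626) = 28.9284 km
  B: √((0.1960·111.32)² + (-0.6502·91.69)²) = √(476.056542 + 3554.167373) = 63.4840 km
  C: √((-0.3188·111.32)² + (-0.5177·91.69)²) = √(1259.456061 + 2253.202765) = 59.2677 km
  D: √((-0.0665·111.32)² + (-0.2032·91.69)²) = √(54.801152 + 347.129364) = 20.0482 km
  E: √((0.1634·111.32)² + (-0.5521·91.69)²) = √(330.864750 + 2562.591845) = 53.7909 km
  → nearest: D (20.0482 km)
Q2 at 34.7896°S, 152.0584°E:
  A: √((0.4660·111.32)² + (0.1727·91.69)²) = √(2691.028075 + 250.742886) = 54.2381 km
  B: √((0.4185·111.32)² + (-0.3673·91.69)²) = √(2170.387702 + 1134.189969) = 57.4855 km
  C: √((-0.0963·111.32)² + (-0.2348·91.69)²) = √(114.920887 + 463.489746) = 24.0502 km
  D: √((0.1560·111.32)² + (0.0797·91.69)²) = √(301.575177 + 53.402377) = 18.8408 km
  E: √((0.3859·111.32)² + (-0.2692·91.69)²) = √(1845.423100 + 609.247922) = 49.5446 km
  → nearest: D (18.8408 km)
Q3 at 34.2628°S, 151.9715°E:
  A: √((-0.0608·111.32)² + (0.2596·91.69)²) = √(45.809289 + 566.569670) = 24.7463 km
  B: √((-0.1083·111.32)² + (-0.2804·91.69)²) = √(145.346075 + 660.997724) = 28.3962 km
  C: √((-0.6231·111.32)² + (-0.1479·91.69)²) = √(4811.294022 + 183.899392) = 70.6767 km
  D: √((-0.3708·111.32)² + (0.1666·91.69)²) = √(1703.828374 + 233.342550) = 44.0133 km
  E: √((-0.1409·111.32)² + (-0.1823·91.69)²) = √(246.018849 + 279.394133) = 22.9219 km
  → nearest: E (22.9219 km)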